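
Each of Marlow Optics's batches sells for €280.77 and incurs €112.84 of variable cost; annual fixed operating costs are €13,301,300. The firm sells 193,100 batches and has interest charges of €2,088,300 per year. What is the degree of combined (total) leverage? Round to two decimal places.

At 193,100 units, contribution = 193,100 × €167.93 = €32,427,283.00.
Subtracting fixed costs: EBIT = €32,427,283.00 − €13,301,300 = €19,125,983.00. Interest = €2,088,300.00, so EBIT − I = €17,037,683.00.
DCL = contribution ÷ (EBIT − I) = €32,427,283.00 ÷ €17,037,683.00 = 1.9033.

1.90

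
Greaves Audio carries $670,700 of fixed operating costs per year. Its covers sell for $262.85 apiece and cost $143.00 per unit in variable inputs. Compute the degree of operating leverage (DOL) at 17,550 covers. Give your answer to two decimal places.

At 17,550 units, contribution = 17,550 × $119.85 = $2,103,367.50.
Operating income = contribution − fixed costs = $2,103,367.50 − $670,700 = $1,432,667.50.
DOL = contribution ÷ EBIT = $2,103,367.50 ÷ $1,432,667.50 = 1.4681.

1.47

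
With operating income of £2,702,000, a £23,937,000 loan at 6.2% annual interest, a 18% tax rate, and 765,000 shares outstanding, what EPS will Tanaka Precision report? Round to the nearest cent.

£1.31

Pre-tax income = £2,702,000 − £1,484,094.00 = £1,217,906.00.
After tax at 18%: net income = £1,217,906.00 × 0.82 = £998,682.92.
Per share: £998,682.92 / 765,000 shares = £1.31.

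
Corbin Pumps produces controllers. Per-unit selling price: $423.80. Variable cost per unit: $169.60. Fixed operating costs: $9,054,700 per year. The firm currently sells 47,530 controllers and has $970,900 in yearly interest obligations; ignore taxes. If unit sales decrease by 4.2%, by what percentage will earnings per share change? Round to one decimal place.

Contribution at this volume is 47,530 × $254.20 = $12,082,126.00.
EBIT = $12,082,126.00 − $9,054,700 = $3,027,426.00.
Interest = $970,900.00, so EBIT − I = $2,056,526.00.
DCL = total CM / (EBIT − I) = $12,082,126.00 / $2,056,526.00 = 5.8750.
%ΔEPS = DCL × %ΔSales = 5.8750 × -4.2% = -24.7%.

-24.7%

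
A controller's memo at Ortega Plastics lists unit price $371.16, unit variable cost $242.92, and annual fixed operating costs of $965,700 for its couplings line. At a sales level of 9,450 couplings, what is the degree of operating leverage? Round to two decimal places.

4.92

At 9,450 units, contribution = 9,450 × $128.24 = $1,211,868.00.
Subtracting fixed costs: EBIT = $1,211,868.00 − $965,700 = $246,168.00.
DOL = contribution ÷ EBIT = $1,211,868.00 ÷ $246,168.00 = 4.9229.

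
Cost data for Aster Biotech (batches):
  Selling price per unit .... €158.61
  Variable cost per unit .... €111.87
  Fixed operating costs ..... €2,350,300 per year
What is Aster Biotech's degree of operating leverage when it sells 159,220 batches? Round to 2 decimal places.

Contribution at this volume is 159,220 × €46.74 = €7,441,942.80.
EBIT = €7,441,942.80 − €2,350,300 = €5,091,642.80.
Degree of operating leverage = €7,441,942.80 / €5,091,642.80 = 1.4616.

1.46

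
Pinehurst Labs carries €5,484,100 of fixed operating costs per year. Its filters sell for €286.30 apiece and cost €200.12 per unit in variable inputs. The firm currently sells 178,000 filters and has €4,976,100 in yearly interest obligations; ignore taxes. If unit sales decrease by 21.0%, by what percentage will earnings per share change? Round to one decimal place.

-66.0%

At 178,000 units, contribution = 178,000 × €86.18 = €15,340,040.00.
Operating income = contribution − fixed costs = €15,340,040.00 − €5,484,100 = €9,855,940.00.
Interest = €4,976,100.00, so EBIT − I = €4,879,840.00.
DCL = total CM / (EBIT − I) = €15,340,040.00 / €4,879,840.00 = 3.1436.
EPS therefore changes by 3.1436 × (-21.0%) = -66.0%.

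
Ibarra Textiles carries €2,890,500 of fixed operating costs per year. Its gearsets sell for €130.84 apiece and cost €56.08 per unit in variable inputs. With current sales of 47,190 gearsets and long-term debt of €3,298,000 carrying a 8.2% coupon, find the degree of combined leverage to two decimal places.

9.61

Total contribution margin = 47,190 × €74.76 = €3,527,924.40.
Operating income = contribution − fixed costs = €3,527,924.40 − €2,890,500 = €637,424.40. Interest = €270,436.00.
DOL = €3,527,924.40 ÷ €637,424.40 = 5.5347; DFL = €637,424.40 ÷ €366,988.40 = 1.7369.
DCL = DOL × DFL = 5.5347 × 1.7369 = 9.6132.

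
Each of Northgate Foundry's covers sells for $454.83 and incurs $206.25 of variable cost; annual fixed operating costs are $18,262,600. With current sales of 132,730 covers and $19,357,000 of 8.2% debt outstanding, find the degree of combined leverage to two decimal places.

Contribution at this volume is 132,730 × $248.58 = $32,994,023.40.
EBIT = $32,994,023.40 − $18,262,600 = $14,731,423.40. Interest = $1,587,274.00, so EBIT − I = $13,144,149.40.
Degree of total leverage = total CM / (EBIT − interest) = $32,994,023.40 / $13,144,149.40 = 2.5102.

2.51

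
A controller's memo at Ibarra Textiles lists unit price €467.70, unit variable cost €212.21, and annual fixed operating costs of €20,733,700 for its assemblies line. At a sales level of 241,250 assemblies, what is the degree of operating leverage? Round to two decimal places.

Total contribution margin = 241,250 × €255.49 = €61,636,962.50.
Subtracting fixed costs: EBIT = €61,636,962.50 − €20,733,700 = €40,903,262.50.
Degree of operating leverage = €61,636,962.50 / €40,903,262.50 = 1.5069.

1.51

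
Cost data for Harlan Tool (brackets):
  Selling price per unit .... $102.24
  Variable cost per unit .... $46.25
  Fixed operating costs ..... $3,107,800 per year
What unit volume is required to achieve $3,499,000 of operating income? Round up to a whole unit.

118,000 brackets

Contribution margin per unit = $102.24 − $46.25 = $55.99.
Units = (FC + target) / CM = ($3,107,800 + $3,499,000) / $55.99 = 117,999.64, so 118,000 brackets.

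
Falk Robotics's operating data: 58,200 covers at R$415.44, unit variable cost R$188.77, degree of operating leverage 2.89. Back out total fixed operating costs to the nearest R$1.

R$8,627,421

At 58,200 units, contribution = 58,200 × R$226.67 = R$13,192,194.00.
Since DOL = CM ÷ EBIT, EBIT = R$13,192,194.00 ÷ 2.89 = R$4,564,773.01.
And FC = contribution − EBIT = R$13,192,194.00 − R$4,564,773.01 = R$8,627,421.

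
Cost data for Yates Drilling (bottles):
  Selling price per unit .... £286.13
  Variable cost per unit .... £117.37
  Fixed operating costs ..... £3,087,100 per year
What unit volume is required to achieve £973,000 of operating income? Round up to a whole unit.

Contribution margin per unit = £286.13 − £117.37 = £168.76.
Units = (FC + target) / CM = (£3,087,100 + £973,000) / £168.76 = 24,058.43, so 24,059 bottles.

24,059 bottles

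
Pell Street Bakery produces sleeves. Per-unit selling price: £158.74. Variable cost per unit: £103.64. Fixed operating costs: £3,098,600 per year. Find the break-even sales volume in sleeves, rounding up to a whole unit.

Each unit contributes £158.74 − £103.64 = £55.10.
Units to break even: £3,098,600 ÷ £55.10 = 56,235.93, rounded up to 56,236.

56,236 sleeves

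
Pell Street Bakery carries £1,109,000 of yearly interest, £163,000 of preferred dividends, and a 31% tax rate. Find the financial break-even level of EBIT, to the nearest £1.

£1,345,232

Preferred dividends are paid after tax, so their pre-tax equivalent is £163,000 ÷ (1 − 0.31) = £236,231.88.
EPS = 0 when EBIT covers interest plus the pre-tax preferred burden: £1,109,000 + £236,231.88 = £1,345,231.88.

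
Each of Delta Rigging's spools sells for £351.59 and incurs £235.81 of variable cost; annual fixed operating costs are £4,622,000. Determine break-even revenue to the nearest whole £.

£14,035,662

Contribution margin per unit = £351.59 − £235.81 = £115.78, a CM ratio of £115.78 ÷ £351.59 = 0.3293.
Break-even sales = FC ÷ CM ratio = £4,622,000 × £351.59 / £115.78 = £14,035,662.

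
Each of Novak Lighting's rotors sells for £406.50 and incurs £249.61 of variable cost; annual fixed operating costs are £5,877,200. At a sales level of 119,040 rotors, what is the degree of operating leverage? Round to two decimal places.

Total contribution margin = 119,040 × £156.89 = £18,676,185.60.
EBIT = £18,676,185.60 − £5,877,200 = £12,798,985.60.
DOL = contribution ÷ EBIT = £18,676,185.60 ÷ £12,798,985.60 = 1.4592.

1.46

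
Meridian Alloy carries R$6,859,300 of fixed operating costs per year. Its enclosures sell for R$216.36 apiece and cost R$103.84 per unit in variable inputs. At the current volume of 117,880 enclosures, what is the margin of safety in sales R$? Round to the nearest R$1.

R$12,315,056

Contribution margin per unit = R$216.36 − R$103.84 = R$112.52. Break-even units = R$6,859,300 ÷ R$112.52 = 60,960.72; break-even revenue = 60,960.72 × R$216.36 = R$13,189,460.97.
Actual sales revenue = 117,880 × R$216.36 = R$25,504,516.80.
Margin of safety = R$25,504,516.80 − R$13,189,460.97 = R$12,315,056.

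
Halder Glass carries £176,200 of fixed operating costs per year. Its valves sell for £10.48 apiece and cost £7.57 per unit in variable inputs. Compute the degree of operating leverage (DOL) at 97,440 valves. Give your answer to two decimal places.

2.64

At 97,440 units, contribution = 97,440 × £2.91 = £283,550.40.
EBIT = £283,550.40 − £176,200 = £107,350.40.
Degree of operating leverage = £283,550.40 / £107,350.40 = 2.6414.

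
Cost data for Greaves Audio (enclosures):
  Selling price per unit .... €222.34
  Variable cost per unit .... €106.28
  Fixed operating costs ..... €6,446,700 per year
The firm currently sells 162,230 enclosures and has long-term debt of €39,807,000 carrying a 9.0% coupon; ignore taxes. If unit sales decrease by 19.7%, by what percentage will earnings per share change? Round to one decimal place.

-42.2%

At 162,230 units, contribution = 162,230 × €116.06 = €18,828,413.80.
Subtracting fixed costs: EBIT = €18,828,413.80 − €6,446,700 = €12,381,713.80.
Interest = €3,582,630.00, so EBIT − I = €8,799,083.80.
Degree of combined leverage = contribution ÷ (EBIT − I) = €18,828,413.80 ÷ €8,799,083.80 = 2.1398.
%ΔEPS = DCL × %ΔSales = 2.1398 × -19.7% = -42.2%.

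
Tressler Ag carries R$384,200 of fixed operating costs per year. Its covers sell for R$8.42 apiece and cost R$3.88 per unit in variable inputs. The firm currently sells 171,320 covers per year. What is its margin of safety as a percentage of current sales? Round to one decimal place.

Each unit contributes R$8.42 − R$3.88 = R$4.54. Break-even units = R$384,200 ÷ R$4.54 = 84,625.55; break-even revenue = 84,625.55 × R$8.42 = R$712,547.14.
Current sales = 171,320 × R$8.42 = R$1,442,514.40.
Margin of safety = (R$1,442,514.40 − R$712,547.14) ÷ R$1,442,514.40 = 50.6%.

50.6%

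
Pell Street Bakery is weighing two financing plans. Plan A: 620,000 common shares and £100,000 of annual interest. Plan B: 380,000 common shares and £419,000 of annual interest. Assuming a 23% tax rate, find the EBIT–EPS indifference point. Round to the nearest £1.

At indifference, (EBIT − 100,000)(1 − t)/620,000 = (EBIT − 419,000)(1 − t)/380,000.
Cancelling (1 − t) and cross-multiplying: 380,000·(EBIT − 100,000) = 620,000·(EBIT − 419,000).
EBIT × (620,000 − 380,000) = 419,000 × 620,000 − 100,000 × 380,000 = 221,780,000,000, so EBIT = 221,780,000,000 ÷ 240,000 = 924,083.33.

£924,083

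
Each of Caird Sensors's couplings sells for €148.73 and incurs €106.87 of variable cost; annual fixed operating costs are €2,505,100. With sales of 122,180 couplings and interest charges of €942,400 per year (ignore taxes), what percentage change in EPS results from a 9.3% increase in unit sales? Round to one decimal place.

Contribution at this volume is 122,180 × €41.86 = €5,114,454.80.
EBIT = €5,114,454.80 − €2,505,100 = €2,609,354.80.
After interest of €942,400.00, pre-tax earnings = €1,666,954.80.
DCL = total CM / (EBIT − I) = €5,114,454.80 / €1,666,954.80 = 3.0681.
%ΔEPS = DCL × %ΔSales = 3.0681 × +9.3% = +28.5%.

+28.5%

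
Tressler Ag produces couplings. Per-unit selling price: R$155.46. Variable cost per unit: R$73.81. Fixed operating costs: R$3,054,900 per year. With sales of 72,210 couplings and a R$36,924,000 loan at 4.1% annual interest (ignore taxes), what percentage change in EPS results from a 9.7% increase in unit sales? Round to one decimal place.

Contribution at this volume is 72,210 × R$81.65 = R$5,895,946.50.
Subtracting fixed costs: EBIT = R$5,895,946.50 − R$3,054,900 = R$2,841,046.50.
Interest = R$1,513,884.00, so EBIT − I = R$1,327,162.50.
DCL = total CM / (EBIT − I) = R$5,895,946.50 / R$1,327,162.50 = 4.4425.
EPS therefore changes by 4.4425 × (+9.7%) = +43.1%.

+43.1%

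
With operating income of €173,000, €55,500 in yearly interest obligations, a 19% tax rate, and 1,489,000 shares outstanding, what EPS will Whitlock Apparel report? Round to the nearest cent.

€0.06

Pre-tax income = €173,000 − €55,500.00 = €117,500.00.
After tax at 19%: net income = €117,500.00 × 0.81 = €95,175.00.
Per share: €95,175.00 / 1,489,000 shares = €0.06.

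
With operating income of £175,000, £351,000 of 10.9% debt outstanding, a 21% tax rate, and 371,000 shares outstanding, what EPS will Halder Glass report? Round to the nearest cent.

Pre-tax income = £175,000 − £38,259.00 = £136,741.00.
Net income = £136,741.00 × (1 − 0.21) = £108,025.39.
EPS = £108,025.39 ÷ 371,000 = £0.29.

£0.29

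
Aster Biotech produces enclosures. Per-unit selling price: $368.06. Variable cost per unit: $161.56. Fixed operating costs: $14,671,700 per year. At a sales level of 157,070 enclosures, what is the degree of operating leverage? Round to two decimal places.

At 157,070 units, contribution = 157,070 × $206.50 = $32,434,955.00.
Subtracting fixed costs: EBIT = $32,434,955.00 − $14,671,700 = $17,763,255.00.
Degree of operating leverage = $32,434,955.00 / $17,763,255.00 = 1.8260.

1.83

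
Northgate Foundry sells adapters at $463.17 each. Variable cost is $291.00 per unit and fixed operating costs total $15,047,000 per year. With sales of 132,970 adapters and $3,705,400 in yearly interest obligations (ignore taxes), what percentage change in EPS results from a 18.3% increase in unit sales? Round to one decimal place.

+101.2%

Total contribution margin = 132,970 × $172.17 = $22,893,444.90.
Subtracting fixed costs: EBIT = $22,893,444.90 − $15,047,000 = $7,846,444.90.
After interest of $3,705,400.00, pre-tax earnings = $4,141,044.90.
DCL = total CM / (EBIT − I) = $22,893,444.90 / $4,141,044.90 = 5.5284.
%ΔEPS = DCL × %ΔSales = 5.5284 × +18.3% = +101.2%.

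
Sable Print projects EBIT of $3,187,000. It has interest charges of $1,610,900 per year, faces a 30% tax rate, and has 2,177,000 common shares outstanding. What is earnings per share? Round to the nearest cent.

Pre-tax income = $3,187,000 − $1,610,900.00 = $1,576,100.00.
Net income = $1,576,100.00 × (1 − 0.30) = $1,103,270.00.
Per share: $1,103,270.00 / 2,177,000 shares = $0.51.

$0.51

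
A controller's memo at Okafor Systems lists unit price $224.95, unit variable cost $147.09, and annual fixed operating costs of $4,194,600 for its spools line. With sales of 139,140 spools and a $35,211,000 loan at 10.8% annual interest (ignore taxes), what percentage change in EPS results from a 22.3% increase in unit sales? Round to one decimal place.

Contribution at this volume is 139,140 × $77.86 = $10,833,440.40.
EBIT = $10,833,440.40 − $4,194,600 = $6,638,840.40.
After interest of $3,802,788.00, pre-tax earnings = $2,836,052.40.
Degree of combined leverage = contribution ÷ (EBIT − I) = $10,833,440.40 ÷ $2,836,052.40 = 3.8199.
%ΔEPS = DCL × %ΔSales = 3.8199 × +22.3% = +85.2%.

+85.2%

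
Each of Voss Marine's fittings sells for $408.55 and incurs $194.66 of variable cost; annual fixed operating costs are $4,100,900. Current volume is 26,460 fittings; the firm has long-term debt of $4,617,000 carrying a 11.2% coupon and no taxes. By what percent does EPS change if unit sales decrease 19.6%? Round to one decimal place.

-106.5%

Total contribution margin = 26,460 × $213.89 = $5,659,529.40.
Subtracting fixed costs: EBIT = $5,659,529.40 − $4,100,900 = $1,558,629.40.
Interest = $517,104.00, so EBIT − I = $1,041,525.40.
Degree of combined leverage = contribution ÷ (EBIT − I) = $5,659,529.40 ÷ $1,041,525.40 = 5.4339.
EPS therefore changes by 5.4339 × (-19.6%) = -106.5%.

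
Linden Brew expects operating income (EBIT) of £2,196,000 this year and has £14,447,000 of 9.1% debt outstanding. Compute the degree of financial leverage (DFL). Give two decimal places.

Annual interest charges come to £1,314,677.00.
Degree of financial leverage = EBIT / (EBIT − interest) = £2,196,000 / £881,323.00 = 2.4917.

2.49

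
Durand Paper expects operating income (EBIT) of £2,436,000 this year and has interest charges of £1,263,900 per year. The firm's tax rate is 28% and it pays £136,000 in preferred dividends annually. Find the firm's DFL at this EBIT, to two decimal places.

2.48

Interest = £1,263,900.00.
Preferred dividends grossed up pre-tax: £136,000 / (1 − 0.28) = £188,888.89.
DFL = EBIT ÷ [EBIT − I − D_p/(1−t)] = £2,436,000 ÷ [£2,436,000 − £1,263,900.00 − £188,888.89] = £2,436,000 ÷ £983,211.11 = 2.4776.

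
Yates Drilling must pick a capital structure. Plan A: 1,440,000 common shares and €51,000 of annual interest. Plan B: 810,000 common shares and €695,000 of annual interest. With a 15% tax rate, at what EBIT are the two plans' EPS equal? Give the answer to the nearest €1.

€1,523,000

At indifference, (EBIT − 51,000)(1 − t)/1,440,000 = (EBIT − 695,000)(1 − t)/810,000.
The (1 − t) factor cancels: (EBIT − 51,000) × 810,000 = (EBIT − 695,000) × 1,440,000.
Solving, EBIT = (695,000·1,440,000 − 51,000·810,000) / (1,440,000 − 810,000) = 959,490,000,000 / 630,000 = 1,523,000.00.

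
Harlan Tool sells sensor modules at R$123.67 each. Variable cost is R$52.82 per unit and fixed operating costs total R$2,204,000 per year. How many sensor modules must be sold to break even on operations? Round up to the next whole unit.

Each unit contributes R$123.67 − R$52.82 = R$70.85.
Break-even volume = fixed costs ÷ CM per unit = R$2,204,000 ÷ R$70.85 = 31,107.97, so 31,108 sensor modules.

31,108 sensor modules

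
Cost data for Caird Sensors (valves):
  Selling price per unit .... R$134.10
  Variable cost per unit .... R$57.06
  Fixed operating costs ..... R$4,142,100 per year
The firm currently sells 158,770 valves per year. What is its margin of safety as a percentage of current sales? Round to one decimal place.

Each unit contributes R$134.10 − R$57.06 = R$77.04. Break-even units = R$4,142,100 ÷ R$77.04 = 53,765.58; break-even revenue = 53,765.58 × R$134.10 = R$7,209,963.79.
Current sales = 158,770 × R$134.10 = R$21,291,057.00.
Margin of safety = (R$21,291,057.00 − R$7,209,963.79) ÷ R$21,291,057.00 = 66.1%.

66.1%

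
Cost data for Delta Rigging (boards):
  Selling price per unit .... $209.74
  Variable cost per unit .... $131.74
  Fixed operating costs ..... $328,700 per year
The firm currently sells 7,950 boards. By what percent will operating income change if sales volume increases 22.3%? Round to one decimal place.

At 7,950 units, contribution = 7,950 × $78.00 = $620,100.00.
Operating income = contribution − fixed costs = $620,100.00 − $328,700 = $291,400.00.
DOL = contribution ÷ EBIT = $620,100.00 ÷ $291,400.00 = 2.1280.
Operating income changes by 2.1280 × +22.3% = +47.5%.

+47.5%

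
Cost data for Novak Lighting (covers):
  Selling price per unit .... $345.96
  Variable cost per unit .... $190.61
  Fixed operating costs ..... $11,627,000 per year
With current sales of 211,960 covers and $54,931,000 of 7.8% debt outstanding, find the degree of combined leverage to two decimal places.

1.94

At 211,960 units, contribution = 211,960 × $155.35 = $32,927,986.00.
Subtracting fixed costs: EBIT = $32,927,986.00 − $11,627,000 = $21,300,986.00. Interest = $4,284,618.00, so EBIT − I = $17,016,368.00.
Degree of total leverage = total CM / (EBIT − interest) = $32,927,986.00 / $17,016,368.00 = 1.9351.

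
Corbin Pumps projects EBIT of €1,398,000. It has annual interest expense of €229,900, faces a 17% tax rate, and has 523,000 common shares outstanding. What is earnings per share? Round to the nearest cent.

€1.85

Interest = €229,900.00, so EBT = €1,398,000 − €229,900.00 = €1,168,100.00.
Net income = €1,168,100.00 × (1 − 0.17) = €969,523.00.
Per share: €969,523.00 / 523,000 shares = €1.85.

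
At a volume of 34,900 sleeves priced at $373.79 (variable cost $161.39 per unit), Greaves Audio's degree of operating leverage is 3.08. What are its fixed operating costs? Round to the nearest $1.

Contribution at this volume is 34,900 × $212.40 = $7,412,760.00.
Since DOL = CM ÷ EBIT, EBIT = $7,412,760.00 ÷ 3.08 = $2,406,740.26.
And FC = contribution − EBIT = $7,412,760.00 − $2,406,740.26 = $5,006,020.

$5,006,020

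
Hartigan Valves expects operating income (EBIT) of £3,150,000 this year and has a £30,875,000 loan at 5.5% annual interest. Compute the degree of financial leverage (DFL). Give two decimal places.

Annual interest charges come to £1,698,125.00.
DFL = EBIT ÷ (EBIT − I) = £3,150,000 ÷ (£3,150,000 − £1,698,125.00) = £3,150,000 ÷ £1,451,875.00 = 2.1696.

2.17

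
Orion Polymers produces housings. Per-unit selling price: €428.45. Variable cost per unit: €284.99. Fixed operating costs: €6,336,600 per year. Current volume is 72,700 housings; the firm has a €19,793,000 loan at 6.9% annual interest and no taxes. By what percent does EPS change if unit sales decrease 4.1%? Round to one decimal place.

At 72,700 units, contribution = 72,700 × €143.46 = €10,429,542.00.
Operating income = contribution − fixed costs = €10,429,542.00 − €6,336,600 = €4,092,942.00.
Interest = €1,365,717.00, so EBIT − I = €2,727,225.00.
DCL = total CM / (EBIT − I) = €10,429,542.00 / €2,727,225.00 = 3.8242.
%ΔEPS = DCL × %ΔSales = 3.8242 × -4.1% = -15.7%.

-15.7%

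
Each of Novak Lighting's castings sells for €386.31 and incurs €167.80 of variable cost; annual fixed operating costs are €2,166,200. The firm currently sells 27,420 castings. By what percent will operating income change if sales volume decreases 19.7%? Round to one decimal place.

-30.9%

At 27,420 units, contribution = 27,420 × €218.51 = €5,991,544.20.
Subtracting fixed costs: EBIT = €5,991,544.20 − €2,166,200 = €3,825,344.20.
So DOL = total CM / EBIT = €5,991,544.20 / €3,825,344.20 = 1.5663.
%ΔEBIT = DOL × %ΔSales = 1.5663 × -19.7% = -30.9%.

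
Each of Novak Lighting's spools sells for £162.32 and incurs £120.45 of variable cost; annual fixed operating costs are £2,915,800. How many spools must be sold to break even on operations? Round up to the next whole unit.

69,640 spools

Unit CM = price − variable cost = £162.32 − £120.45 = £41.87.
Break-even Q = £2,915,800 / £41.87 = 69,639.36 → 69,640 spools.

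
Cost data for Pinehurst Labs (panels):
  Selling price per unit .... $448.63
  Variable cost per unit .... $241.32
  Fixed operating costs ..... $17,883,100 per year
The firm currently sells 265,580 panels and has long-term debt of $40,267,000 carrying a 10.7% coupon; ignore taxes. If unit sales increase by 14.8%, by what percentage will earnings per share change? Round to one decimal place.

+24.8%

Total contribution margin = 265,580 × $207.31 = $55,057,389.80.
EBIT = $55,057,389.80 − $17,883,100 = $37,174,289.80.
After interest of $4,308,569.00, pre-tax earnings = $32,865,720.80.
Degree of combined leverage = contribution ÷ (EBIT − I) = $55,057,389.80 ÷ $32,865,720.80 = 1.6752.
%ΔEPS = DCL × %ΔSales = 1.6752 × +14.8% = +24.8%.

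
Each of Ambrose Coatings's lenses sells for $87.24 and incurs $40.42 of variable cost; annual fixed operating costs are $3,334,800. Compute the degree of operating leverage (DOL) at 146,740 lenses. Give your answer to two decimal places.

At 146,740 units, contribution = 146,740 × $46.82 = $6,870,366.80.
Operating income = contribution − fixed costs = $6,870,366.80 − $3,334,800 = $3,535,566.80.
Degree of operating leverage = $6,870,366.80 / $3,535,566.80 = 1.9432.

1.94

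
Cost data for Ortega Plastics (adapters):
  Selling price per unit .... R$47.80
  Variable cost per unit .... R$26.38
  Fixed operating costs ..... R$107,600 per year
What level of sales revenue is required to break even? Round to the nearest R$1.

Contribution margin per unit = R$47.80 − R$26.38 = R$21.42, a CM ratio of R$21.42 ÷ R$47.80 = 0.4481.
Break-even revenue = fixed costs × price ÷ CM = R$107,600 × R$47.80 ÷ R$21.42 = R$240,116.

R$240,116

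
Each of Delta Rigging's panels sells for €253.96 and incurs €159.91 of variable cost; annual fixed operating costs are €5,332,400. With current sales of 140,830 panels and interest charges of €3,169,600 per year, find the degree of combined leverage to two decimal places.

2.79

Total contribution margin = 140,830 × €94.05 = €13,245,061.50.
EBIT = €13,245,061.50 − €5,332,400 = €7,912,661.50. Interest = €3,169,600.00, so EBIT − I = €4,743,061.50.
Degree of total leverage = total CM / (EBIT − interest) = €13,245,061.50 / €4,743,061.50 = 2.7925.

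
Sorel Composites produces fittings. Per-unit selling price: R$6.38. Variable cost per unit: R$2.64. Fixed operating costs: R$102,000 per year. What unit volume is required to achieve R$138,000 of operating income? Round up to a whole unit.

64,172 fittings

Unit CM = price − variable cost = R$6.38 − R$2.64 = R$3.74.
Required volume = (fixed costs + target profit) ÷ CM = (R$102,000 + R$138,000) ÷ R$3.74 = 64,171.12, so 64,172 fittings.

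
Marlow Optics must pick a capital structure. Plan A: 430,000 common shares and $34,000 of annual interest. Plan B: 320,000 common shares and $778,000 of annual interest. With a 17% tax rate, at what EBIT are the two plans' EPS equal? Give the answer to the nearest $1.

$2,942,364

Set EPS_A = EPS_B: (EBIT − $34,000)(1 − 0.17) ÷ 430,000 = (EBIT − $778,000)(1 − 0.17) ÷ 320,000.
The (1 − t) factor cancels: (EBIT − 34,000) × 320,000 = (EBIT − 778,000) × 430,000.
Solving, EBIT = (778,000·430,000 − 34,000·320,000) / (430,000 − 320,000) = 323,660,000,000 / 110,000 = 2,942,363.64.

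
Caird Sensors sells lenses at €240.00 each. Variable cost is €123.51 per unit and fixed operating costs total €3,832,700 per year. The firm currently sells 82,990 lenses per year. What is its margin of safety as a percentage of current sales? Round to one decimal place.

60.4%

Contribution margin per unit = €240.00 − €123.51 = €116.49. Break-even units = €3,832,700 ÷ €116.49 = 32,901.54; break-even revenue = 32,901.54 × €240.00 = €7,896,368.79.
Actual sales revenue = 82,990 × €240.00 = €19,917,600.00.
Margin of safety = (€19,917,600.00 − €7,896,368.79) ÷ €19,917,600.00 = 60.4%.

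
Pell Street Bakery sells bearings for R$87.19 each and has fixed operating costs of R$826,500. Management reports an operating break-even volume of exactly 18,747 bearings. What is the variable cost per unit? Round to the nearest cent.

R$43.10

At break-even, FC = Q × (P − VC), so P − VC = R$826,500 ÷ 18,747 = R$44.0871.
Hence VC = price − CM = R$87.19 − R$44.0871 = R$43.10.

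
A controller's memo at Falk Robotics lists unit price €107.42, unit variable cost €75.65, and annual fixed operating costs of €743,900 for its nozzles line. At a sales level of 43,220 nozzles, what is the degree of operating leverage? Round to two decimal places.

2.18

At 43,220 units, contribution = 43,220 × €31.77 = €1,373,099.40.
EBIT = €1,373,099.40 − €743,900 = €629,199.40.
Degree of operating leverage = €1,373,099.40 / €629,199.40 = 2.1823.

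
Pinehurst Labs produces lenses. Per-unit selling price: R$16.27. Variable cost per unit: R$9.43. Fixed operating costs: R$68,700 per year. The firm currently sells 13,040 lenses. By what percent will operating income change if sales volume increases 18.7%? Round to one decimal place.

+81.4%

Total contribution margin = 13,040 × R$6.84 = R$89,193.60.
Subtracting fixed costs: EBIT = R$89,193.60 − R$68,700 = R$20,493.60.
DOL = contribution ÷ EBIT = R$89,193.60 ÷ R$20,493.60 = 4.3523.
%ΔEBIT = DOL × %ΔSales = 4.3523 × +18.7% = +81.4%.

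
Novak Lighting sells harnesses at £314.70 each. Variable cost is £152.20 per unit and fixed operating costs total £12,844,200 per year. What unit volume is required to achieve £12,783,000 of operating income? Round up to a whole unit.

Each unit contributes £314.70 − £152.20 = £162.50.
Required volume = (fixed costs + target profit) ÷ CM = (£12,844,200 + £12,783,000) ÷ £162.50 = 157,705.85, so 157,706 harnesses.

157,706 harnesses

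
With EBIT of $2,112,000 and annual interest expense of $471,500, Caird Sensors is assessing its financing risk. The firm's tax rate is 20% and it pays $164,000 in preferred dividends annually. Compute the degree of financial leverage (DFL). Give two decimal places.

Interest = $471,500.00.
Pre-tax preferred-dividend burden = $164,000 ÷ (1 − 0.20) = $205,000.00.
DFL = EBIT ÷ [EBIT − I − D_p/(1−t)] = $2,112,000 ÷ [$2,112,000 − $471,500.00 − $205,000.00] = $2,112,000 ÷ $1,435,500.00 = 1.4713.

1.47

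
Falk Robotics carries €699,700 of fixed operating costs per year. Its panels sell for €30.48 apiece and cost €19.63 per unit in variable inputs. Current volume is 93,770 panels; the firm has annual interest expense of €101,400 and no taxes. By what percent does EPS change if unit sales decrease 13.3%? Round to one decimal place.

-62.6%

Total contribution margin = 93,770 × €10.85 = €1,017,404.50.
EBIT = €1,017,404.50 − €699,700 = €317,704.50.
After interest of €101,400.00, pre-tax earnings = €216,304.50.
DCL = total CM / (EBIT − I) = €1,017,404.50 / €216,304.50 = 4.7036.
EPS therefore changes by 4.7036 × (-13.3%) = -62.6%.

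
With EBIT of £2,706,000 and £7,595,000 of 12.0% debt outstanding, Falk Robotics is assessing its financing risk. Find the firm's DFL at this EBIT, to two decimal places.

Annual interest charges come to £911,400.00.
DFL = EBIT ÷ (EBIT − I) = £2,706,000 ÷ (£2,706,000 − £911,400.00) = £2,706,000 ÷ £1,794,600.00 = 1.5079.

1.51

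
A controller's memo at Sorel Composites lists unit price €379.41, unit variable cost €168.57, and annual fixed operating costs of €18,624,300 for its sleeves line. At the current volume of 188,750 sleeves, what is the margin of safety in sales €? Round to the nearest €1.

Contribution margin per unit = €379.41 − €168.57 = €210.84. Break-even units = €18,624,300 ÷ €210.84 = 88,333.81; break-even revenue = 88,333.81 × €379.41 = €33,514,729.95.
Current sales = 188,750 × €379.41 = €71,613,637.50.
Margin of safety = €71,613,637.50 − €33,514,729.95 = €38,098,908.

€38,098,908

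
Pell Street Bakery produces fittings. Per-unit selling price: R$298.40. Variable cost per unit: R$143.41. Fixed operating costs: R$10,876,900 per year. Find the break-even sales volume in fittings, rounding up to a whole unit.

70,179 fittings

Each unit contributes R$298.40 − R$143.41 = R$154.99.
Break-even volume = fixed costs ÷ CM per unit = R$10,876,900 ÷ R$154.99 = 70,178.08, so 70,179 fittings.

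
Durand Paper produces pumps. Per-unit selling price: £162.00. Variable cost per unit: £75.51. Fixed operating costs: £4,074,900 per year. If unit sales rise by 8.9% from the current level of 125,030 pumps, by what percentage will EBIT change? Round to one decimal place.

At 125,030 units, contribution = 125,030 × £86.49 = £10,813,844.70.
EBIT = £10,813,844.70 − £4,074,900 = £6,738,944.70.
Degree of operating leverage = £10,813,844.70 / £6,738,944.70 = 1.6047.
So EBIT moves 1.6047 × (+8.9%) = +14.3%.

+14.3%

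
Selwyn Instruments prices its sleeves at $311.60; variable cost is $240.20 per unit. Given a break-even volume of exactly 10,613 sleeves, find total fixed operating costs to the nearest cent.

Each unit contributes $311.60 − $240.20 = $71.40.
Fixed costs = break-even units × CM = 10,613 × $71.40 = $757,768.20.

$757,768.20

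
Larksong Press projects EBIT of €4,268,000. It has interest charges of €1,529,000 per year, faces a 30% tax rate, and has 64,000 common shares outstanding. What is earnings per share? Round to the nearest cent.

€29.96

Pre-tax income = €4,268,000 − €1,529,000.00 = €2,739,000.00.
Net income = €2,739,000.00 × (1 − 0.30) = €1,917,300.00.
EPS = €1,917,300.00 ÷ 64,000 = €29.96.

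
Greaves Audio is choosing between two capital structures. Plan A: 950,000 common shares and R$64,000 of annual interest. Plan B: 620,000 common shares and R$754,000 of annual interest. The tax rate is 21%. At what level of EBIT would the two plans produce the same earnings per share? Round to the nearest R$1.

Set EPS_A = EPS_B: (EBIT − R$64,000)(1 − 0.21) ÷ 950,000 = (EBIT − R$754,000)(1 − 0.21) ÷ 620,000.
The (1 − t) factor cancels: (EBIT − 64,000) × 620,000 = (EBIT − 754,000) × 950,000.
Solving, EBIT = (754,000·950,000 − 64,000·620,000) / (950,000 − 620,000) = 676,620,000,000 / 330,000 = 2,050,363.64.

R$2,050,364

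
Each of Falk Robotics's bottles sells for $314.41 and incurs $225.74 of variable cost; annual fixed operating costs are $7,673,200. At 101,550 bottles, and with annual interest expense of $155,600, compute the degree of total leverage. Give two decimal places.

7.66

Total contribution margin = 101,550 × $88.67 = $9,004,438.50.
EBIT = $9,004,438.50 − $7,673,200 = $1,331,238.50. Interest = $155,600.00.
DOL = $9,004,438.50 ÷ $1,331,238.50 = 6.7640; DFL = $1,331,238.50 ÷ $1,175,638.50 = 1.1324.
DCL = DOL × DFL = 6.7640 × 1.1324 = 7.6596.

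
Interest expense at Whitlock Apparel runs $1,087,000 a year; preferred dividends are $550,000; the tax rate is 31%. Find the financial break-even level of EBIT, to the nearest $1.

$1,884,101

Grossing the preferred dividend up to pre-tax terms: $550,000 / (1 − 0.31) = $797,101.45.
Financial break-even EBIT = interest + D_p ÷ (1 − t) = $1,087,000 + $797,101.45 = $1,884,101.45.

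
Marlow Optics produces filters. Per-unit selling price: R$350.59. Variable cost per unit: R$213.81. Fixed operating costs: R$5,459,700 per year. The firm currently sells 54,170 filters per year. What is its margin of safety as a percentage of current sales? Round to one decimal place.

26.3%

Unit CM = price − variable cost = R$350.59 − R$213.81 = R$136.78. Break-even units = R$5,459,700 ÷ R$136.78 = 39,915.92; break-even revenue = 39,915.92 × R$350.59 = R$13,994,123.58.
Actual sales revenue = 54,170 × R$350.59 = R$18,991,460.30.
Margin of safety = (R$18,991,460.30 − R$13,994,123.58) ÷ R$18,991,460.30 = 26.3%.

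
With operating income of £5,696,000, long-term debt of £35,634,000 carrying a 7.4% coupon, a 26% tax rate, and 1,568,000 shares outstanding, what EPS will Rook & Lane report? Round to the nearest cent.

£1.44

Pre-tax income = £5,696,000 − £2,636,916.00 = £3,059,084.00.
Net income = £3,059,084.00 × (1 − 0.26) = £2,263,722.16.
Per share: £2,263,722.16 / 1,568,000 shares = £1.44.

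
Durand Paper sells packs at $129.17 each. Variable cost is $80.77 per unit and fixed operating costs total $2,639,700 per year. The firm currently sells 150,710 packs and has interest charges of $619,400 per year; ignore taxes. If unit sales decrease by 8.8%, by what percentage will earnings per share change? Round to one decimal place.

-15.9%

Contribution at this volume is 150,710 × $48.40 = $7,294,364.00.
Operating income = contribution − fixed costs = $7,294,364.00 − $2,639,700 = $4,654,664.00.
After interest of $619,400.00, pre-tax earnings = $4,035,264.00.
DCL = total CM / (EBIT − I) = $7,294,364.00 / $4,035,264.00 = 1.8077.
%ΔEPS = DCL × %ΔSales = 1.8077 × -8.8% = -15.9%.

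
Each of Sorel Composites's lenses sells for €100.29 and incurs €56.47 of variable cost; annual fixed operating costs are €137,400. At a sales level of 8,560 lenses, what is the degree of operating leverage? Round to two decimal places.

Contribution at this volume is 8,560 × €43.82 = €375,099.20.
Subtracting fixed costs: EBIT = €375,099.20 − €137,400 = €237,699.20.
Degree of operating leverage = €375,099.20 / €237,699.20 = 1.5780.

1.58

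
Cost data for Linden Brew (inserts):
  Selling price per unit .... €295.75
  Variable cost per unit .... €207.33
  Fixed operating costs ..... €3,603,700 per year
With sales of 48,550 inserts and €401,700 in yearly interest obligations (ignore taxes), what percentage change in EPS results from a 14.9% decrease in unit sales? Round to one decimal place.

Contribution at this volume is 48,550 × €88.42 = €4,292,791.00.
EBIT = €4,292,791.00 − €3,603,700 = €689,091.00.
After interest of €401,700.00, pre-tax earnings = €287,391.00.
DCL = total CM / (EBIT − I) = €4,292,791.00 / €287,391.00 = 14.9371.
%ΔEPS = DCL × %ΔSales = 14.9371 × -14.9% = -222.6%.

-222.6%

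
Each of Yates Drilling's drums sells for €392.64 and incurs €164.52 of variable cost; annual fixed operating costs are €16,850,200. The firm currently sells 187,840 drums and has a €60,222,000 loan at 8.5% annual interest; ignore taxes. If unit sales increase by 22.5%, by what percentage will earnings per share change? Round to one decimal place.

At 187,840 units, contribution = 187,840 × €228.12 = €42,850,060.80.
Operating income = contribution − fixed costs = €42,850,060.80 − €16,850,200 = €25,999,860.80.
After interest of €5,118,870.00, pre-tax earnings = €20,880,990.80.
Degree of combined leverage = contribution ÷ (EBIT − I) = €42,850,060.80 ÷ €20,880,990.80 = 2.0521.
%ΔEPS = DCL × %ΔSales = 2.0521 × +22.5% = +46.2%.

+46.2%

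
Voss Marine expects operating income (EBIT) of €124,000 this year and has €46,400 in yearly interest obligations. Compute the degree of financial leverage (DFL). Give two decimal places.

1.60

Annual interest charges come to €46,400.00.
DFL = EBIT ÷ (EBIT − I) = €124,000 ÷ (€124,000 − €46,400.00) = €124,000 ÷ €77,600.00 = 1.5979.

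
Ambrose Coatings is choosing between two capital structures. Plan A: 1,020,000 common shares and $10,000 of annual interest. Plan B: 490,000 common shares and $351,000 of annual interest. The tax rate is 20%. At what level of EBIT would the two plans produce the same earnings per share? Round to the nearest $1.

At indifference, (EBIT − 10,000)(1 − t)/1,020,000 = (EBIT − 351,000)(1 − t)/490,000.
The (1 − t) factor cancels: (EBIT − 10,000) × 490,000 = (EBIT − 351,000) × 1,020,000.
Solving, EBIT = (351,000·1,020,000 − 10,000·490,000) / (1,020,000 − 490,000) = 353,120,000,000 / 530,000 = 666,264.15.

$666,264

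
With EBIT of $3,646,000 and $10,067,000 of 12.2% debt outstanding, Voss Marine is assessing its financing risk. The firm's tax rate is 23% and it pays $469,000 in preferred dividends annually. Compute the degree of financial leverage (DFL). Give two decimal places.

Annual interest charges come to $1,228,174.00.
Pre-tax preferred-dividend burden = $469,000 ÷ (1 − 0.23) = $609,090.91.
DFL = EBIT ÷ [EBIT − I − D_p/(1−t)] = $3,646,000 ÷ [$3,646,000 − $1,228,174.00 − $609,090.91] = $3,646,000 ÷ $1,808,735.09 = 2.0158.

2.02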